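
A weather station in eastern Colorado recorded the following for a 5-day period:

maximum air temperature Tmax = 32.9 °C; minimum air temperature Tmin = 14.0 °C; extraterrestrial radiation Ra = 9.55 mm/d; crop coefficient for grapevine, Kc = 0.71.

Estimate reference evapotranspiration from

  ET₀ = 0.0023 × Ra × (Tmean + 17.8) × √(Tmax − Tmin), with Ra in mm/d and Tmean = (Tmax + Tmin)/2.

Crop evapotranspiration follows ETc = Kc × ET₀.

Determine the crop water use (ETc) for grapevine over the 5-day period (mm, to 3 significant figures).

Tmean = (32.9 + 14.0)/2 = 23.45 °C
ET₀ = 0.0023 × 9.55 × (23.45 + 17.8) × √18.9 = 0.0023 × 9.55 × 41.25 × 4.3474 = 3.9390 mm/d
ETc = Kc × ET₀ = 0.71 × 3.9390 = 2.7967 mm/d
Over 5 days: 2.7967 × 5 = 13.984 mm

14.0 mm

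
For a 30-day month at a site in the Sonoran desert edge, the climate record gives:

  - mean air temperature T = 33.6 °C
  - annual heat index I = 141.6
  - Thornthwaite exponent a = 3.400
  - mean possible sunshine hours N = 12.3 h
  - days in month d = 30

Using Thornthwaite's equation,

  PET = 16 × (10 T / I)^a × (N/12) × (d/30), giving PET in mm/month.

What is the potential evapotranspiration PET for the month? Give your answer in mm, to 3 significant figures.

10T/I = 10 × 33.6 / 141.6 = 2.3729
(10T/I)^a = 2.3729^3.400 = 18.8777
Uncorrected PET = 16 × 18.8777 = 302.043 mm
Correction = (N/12)(d/30) = (12.3/12)(30/30) = 1.0250
PET = 302.043 × 1.0250 = 309.594 mm/month

310 mm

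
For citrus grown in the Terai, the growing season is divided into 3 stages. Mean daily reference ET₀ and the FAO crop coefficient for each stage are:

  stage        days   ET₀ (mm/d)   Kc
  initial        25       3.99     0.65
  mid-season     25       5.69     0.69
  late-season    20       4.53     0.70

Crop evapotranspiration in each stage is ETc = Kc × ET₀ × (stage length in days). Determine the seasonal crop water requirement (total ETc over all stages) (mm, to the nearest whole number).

226 mm

initial: 0.65 × 3.99 × 25 = 64.84 mm
mid-season: 0.69 × 5.69 × 25 = 98.15 mm
late-season: 0.70 × 4.53 × 20 = 63.42 mm
Seasonal total = 226.41 mm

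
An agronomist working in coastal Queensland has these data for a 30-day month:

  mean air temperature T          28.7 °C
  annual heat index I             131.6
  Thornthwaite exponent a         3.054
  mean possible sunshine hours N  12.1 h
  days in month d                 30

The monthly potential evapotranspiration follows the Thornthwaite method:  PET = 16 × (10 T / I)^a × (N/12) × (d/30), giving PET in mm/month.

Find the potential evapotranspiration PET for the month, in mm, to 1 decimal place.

10T/I = 10 × 28.7 / 131.6 = 2.1809
(10T/I)^a = 2.1809^3.054 = 10.8192
Uncorrected PET = 16 × 10.8192 = 173.107 mm
Correction = (N/12)(d/30) = (12.1/12)(30/30) = 1.0083
PET = 173.107 × 1.0083 = 174.544 mm/month

174.5 mm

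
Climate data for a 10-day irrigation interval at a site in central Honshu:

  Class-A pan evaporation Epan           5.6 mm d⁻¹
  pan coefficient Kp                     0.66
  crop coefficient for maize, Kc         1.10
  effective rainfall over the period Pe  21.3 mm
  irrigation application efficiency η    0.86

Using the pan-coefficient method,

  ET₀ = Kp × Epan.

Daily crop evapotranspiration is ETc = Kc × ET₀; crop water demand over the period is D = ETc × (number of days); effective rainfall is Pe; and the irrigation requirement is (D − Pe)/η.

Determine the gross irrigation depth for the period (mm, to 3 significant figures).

ET₀ = 0.66 × 5.6 = 3.6960 mm/d
ETc = Kc × ET₀ = 1.10 × 3.6960 = 4.0656 mm/d
Crop demand D = ETc × 10 d = 4.0656 × 10 = 40.656 mm
D − Pe = 40.656 − 21.3 = 19.356 mm
Gross irrigation = 19.356 / 0.86 = 22.507 mm

22.5 mm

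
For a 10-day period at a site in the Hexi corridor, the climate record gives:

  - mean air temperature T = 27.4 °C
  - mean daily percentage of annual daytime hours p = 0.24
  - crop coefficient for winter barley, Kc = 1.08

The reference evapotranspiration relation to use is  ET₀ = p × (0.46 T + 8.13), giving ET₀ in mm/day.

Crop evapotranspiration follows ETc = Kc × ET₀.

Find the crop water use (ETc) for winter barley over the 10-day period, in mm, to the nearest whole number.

54 mm

ET₀ = 0.24 × (0.46 × 27.4 + 8.13) = 0.24 × 20.734 = 4.9762 mm/d
ETc = Kc × ET₀ = 1.08 × 4.9762 = 5.3743 mm/d
Over 10 days: 5.3743 × 10 = 53.743 mm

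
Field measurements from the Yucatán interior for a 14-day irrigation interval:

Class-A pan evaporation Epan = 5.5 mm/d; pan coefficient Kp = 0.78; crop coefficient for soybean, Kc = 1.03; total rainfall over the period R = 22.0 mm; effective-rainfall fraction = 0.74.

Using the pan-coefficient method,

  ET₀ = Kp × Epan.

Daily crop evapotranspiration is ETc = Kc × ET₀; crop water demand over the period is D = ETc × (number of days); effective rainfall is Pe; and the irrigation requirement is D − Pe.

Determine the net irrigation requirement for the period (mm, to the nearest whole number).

ET₀ = 0.78 × 5.5 = 4.2900 mm/d
ETc = Kc × ET₀ = 1.03 × 4.2900 = 4.4187 mm/d
Crop demand D = ETc × 14 d = 4.4187 × 14 = 61.862 mm
Pe = 0.74 × 22.0 = 16.280 mm
D − Pe = 61.862 − 16.280 = 45.582 mm

46 mm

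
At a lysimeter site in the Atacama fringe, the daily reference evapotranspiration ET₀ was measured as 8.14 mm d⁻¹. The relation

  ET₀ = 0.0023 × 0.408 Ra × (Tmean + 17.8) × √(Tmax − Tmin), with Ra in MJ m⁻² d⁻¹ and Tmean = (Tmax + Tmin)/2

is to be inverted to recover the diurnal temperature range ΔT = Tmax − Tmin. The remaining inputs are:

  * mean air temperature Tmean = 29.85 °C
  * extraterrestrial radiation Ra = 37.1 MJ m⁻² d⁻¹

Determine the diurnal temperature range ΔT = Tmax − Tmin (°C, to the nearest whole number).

24 °C

√ΔT = ET₀ / [0.0023 × 0.408 × Ra × (Tmean+17.8)] = 8.14 / (0.0023 × 15.1368 × 47.65) = 4.9068
ΔT = 4.9068² = 24.077 °C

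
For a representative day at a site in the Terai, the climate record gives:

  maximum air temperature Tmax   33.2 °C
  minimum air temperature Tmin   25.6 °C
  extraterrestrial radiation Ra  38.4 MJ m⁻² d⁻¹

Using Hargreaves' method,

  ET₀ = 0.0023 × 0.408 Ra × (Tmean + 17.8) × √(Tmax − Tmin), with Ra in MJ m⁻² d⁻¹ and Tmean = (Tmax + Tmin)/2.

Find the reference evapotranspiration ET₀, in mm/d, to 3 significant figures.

Tmean = (33.2 + 25.6)/2 = 29.40 °C
0.408 Ra = 0.408 × 38.4 = 15.6672 mm/d equivalent
ET₀ = 0.0023 × 15.6672 × (29.40 + 17.8) × √7.6 = 0.0023 × 15.6672 × 47.20 × 2.7568 = 4.6889 mm/d

4.69 mm/d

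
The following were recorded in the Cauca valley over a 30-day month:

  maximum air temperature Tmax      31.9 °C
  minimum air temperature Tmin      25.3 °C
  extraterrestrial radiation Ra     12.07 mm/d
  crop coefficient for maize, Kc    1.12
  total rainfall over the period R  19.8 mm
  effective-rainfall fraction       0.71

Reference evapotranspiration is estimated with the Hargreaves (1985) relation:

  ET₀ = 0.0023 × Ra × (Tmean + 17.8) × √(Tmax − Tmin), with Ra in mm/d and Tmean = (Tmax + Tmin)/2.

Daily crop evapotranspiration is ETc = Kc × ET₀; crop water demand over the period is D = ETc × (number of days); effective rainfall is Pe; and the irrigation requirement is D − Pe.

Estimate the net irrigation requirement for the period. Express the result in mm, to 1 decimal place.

97.1 mm

Tmean = (31.9 + 25.3)/2 = 28.60 °C
ET₀ = 0.0023 × 12.07 × (28.60 + 17.8) × √6.6 = 0.0023 × 12.07 × 46.40 × 2.5690 = 3.3092 mm/d
ETc = Kc × ET₀ = 1.12 × 3.3092 = 3.7063 mm/d
Crop demand D = ETc × 30 d = 3.7063 × 30 = 111.189 mm
Pe = 0.71 × 19.8 = 14.058 mm
D − Pe = 111.189 − 14.058 = 97.131 mm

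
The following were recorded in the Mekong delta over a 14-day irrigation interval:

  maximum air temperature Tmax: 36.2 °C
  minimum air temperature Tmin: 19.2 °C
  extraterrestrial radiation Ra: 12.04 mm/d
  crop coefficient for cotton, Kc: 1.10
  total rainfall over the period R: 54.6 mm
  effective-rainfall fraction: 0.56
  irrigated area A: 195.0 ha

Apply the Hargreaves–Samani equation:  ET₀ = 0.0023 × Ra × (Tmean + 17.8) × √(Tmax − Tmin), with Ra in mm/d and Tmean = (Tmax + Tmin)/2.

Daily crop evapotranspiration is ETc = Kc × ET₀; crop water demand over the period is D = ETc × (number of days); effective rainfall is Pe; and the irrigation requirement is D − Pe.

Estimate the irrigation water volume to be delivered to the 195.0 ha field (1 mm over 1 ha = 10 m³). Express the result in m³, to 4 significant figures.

Tmean = (36.2 + 19.2)/2 = 27.70 °C
ET₀ = 0.0023 × 12.04 × (27.70 + 17.8) × √17.0 = 0.0023 × 12.04 × 45.50 × 4.1231 = 5.1950 mm/d
ETc = Kc × ET₀ = 1.10 × 5.1950 = 5.7145 mm/d
Crop demand D = ETc × 14 d = 5.7145 × 14 = 80.003 mm
Pe = 0.56 × 54.6 = 30.576 mm
D − Pe = 80.003 − 30.576 = 49.427 mm
Volume = 49.427 mm × 195.0 ha × 10 = 96382.7 m³

96380 m³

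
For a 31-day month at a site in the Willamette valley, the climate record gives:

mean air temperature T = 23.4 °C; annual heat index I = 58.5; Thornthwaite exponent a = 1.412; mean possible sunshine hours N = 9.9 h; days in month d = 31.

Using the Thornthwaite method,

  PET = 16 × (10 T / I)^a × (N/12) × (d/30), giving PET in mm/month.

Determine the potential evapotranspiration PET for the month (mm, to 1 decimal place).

10T/I = 10 × 23.4 / 58.5 = 4.0000
(10T/I)^a = 4.0000^1.412 = 7.0812
Uncorrected PET = 16 × 7.0812 = 113.299 mm
Correction = (N/12)(d/30) = (9.9/12)(31/30) = 0.8525
PET = 113.299 × 0.8525 = 96.587 mm/month

96.6 mm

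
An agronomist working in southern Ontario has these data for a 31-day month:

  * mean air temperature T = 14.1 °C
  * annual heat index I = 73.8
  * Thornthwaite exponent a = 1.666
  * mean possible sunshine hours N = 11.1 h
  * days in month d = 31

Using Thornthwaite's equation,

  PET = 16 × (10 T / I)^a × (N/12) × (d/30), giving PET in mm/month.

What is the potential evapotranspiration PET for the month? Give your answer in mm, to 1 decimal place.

45.0 mm

10T/I = 10 × 14.1 / 73.8 = 1.9106
(10T/I)^a = 1.9106^1.666 = 2.9406
Uncorrected PET = 16 × 2.9406 = 47.050 mm
Correction = (N/12)(d/30) = (11.1/12)(31/30) = 0.9558
PET = 47.050 × 0.9558 = 44.970 mm/month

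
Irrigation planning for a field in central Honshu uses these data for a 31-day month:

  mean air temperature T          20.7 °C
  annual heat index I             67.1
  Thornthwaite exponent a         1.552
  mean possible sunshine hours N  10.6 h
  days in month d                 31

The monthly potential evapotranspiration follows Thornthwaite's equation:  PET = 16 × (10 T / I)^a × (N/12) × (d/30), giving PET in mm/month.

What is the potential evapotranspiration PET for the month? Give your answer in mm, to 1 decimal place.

10T/I = 10 × 20.7 / 67.1 = 3.0849
(10T/I)^a = 3.0849^1.552 = 5.7452
Uncorrected PET = 16 × 5.7452 = 91.923 mm
Correction = (N/12)(d/30) = (10.6/12)(31/30) = 0.9128
PET = 91.923 × 0.9128 = 83.907 mm/month

83.9 mm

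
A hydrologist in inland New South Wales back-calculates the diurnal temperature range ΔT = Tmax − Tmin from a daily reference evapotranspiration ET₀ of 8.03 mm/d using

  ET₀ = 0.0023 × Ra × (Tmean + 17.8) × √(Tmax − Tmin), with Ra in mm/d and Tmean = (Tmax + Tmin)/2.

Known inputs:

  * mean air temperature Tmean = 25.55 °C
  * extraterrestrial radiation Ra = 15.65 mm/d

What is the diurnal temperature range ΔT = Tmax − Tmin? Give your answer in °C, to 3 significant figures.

26.5 °C

√ΔT = ET₀ / [0.0023 × Ra × (Tmean+17.8)] = 8.03 / (0.0023 × 15.65 × 43.35) = 5.1462
ΔT = 5.1462² = 26.483 °C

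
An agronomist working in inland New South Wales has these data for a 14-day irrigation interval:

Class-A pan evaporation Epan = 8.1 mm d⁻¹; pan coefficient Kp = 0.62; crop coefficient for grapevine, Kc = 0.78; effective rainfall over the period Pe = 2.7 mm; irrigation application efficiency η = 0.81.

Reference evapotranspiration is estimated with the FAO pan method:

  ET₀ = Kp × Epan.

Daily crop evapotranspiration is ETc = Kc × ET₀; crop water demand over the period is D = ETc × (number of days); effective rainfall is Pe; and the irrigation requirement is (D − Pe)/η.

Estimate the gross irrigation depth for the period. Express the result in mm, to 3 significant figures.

64.4 mm

ET₀ = 0.62 × 8.1 = 5.0220 mm/d
ETc = Kc × ET₀ = 0.78 × 5.0220 = 3.9172 mm/d
Crop demand D = ETc × 14 d = 3.9172 × 14 = 54.841 mm
D − Pe = 54.841 − 2.7 = 52.141 mm
Gross irrigation = 52.141 / 0.81 = 64.372 mm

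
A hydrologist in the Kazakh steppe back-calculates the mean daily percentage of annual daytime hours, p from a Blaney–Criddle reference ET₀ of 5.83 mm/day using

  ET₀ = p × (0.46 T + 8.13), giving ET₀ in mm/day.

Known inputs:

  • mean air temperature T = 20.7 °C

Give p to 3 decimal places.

0.330

p = ET₀ / (0.46 T + 8.13) = 5.83 / (0.46 × 20.7 + 8.13) = 5.83 / 17.652 = 0.3303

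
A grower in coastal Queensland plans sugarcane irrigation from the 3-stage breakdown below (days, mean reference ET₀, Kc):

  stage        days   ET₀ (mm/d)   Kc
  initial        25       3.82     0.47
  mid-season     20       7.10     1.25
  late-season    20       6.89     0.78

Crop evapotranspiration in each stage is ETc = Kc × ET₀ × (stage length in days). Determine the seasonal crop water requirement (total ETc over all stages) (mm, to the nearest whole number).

initial: 0.47 × 3.82 × 25 = 44.89 mm
mid-season: 1.25 × 7.10 × 20 = 177.50 mm
late-season: 0.78 × 6.89 × 20 = 107.48 mm
Seasonal total = 329.87 mm

330 mm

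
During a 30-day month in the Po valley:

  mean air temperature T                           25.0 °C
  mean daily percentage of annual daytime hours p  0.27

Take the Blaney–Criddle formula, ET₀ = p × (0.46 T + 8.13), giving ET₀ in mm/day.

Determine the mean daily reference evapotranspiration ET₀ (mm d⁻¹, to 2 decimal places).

5.30 mm d⁻¹

ET₀ = 0.27 × (0.46 × 25.0 + 8.13) = 0.27 × 19.630 = 5.3001 mm/d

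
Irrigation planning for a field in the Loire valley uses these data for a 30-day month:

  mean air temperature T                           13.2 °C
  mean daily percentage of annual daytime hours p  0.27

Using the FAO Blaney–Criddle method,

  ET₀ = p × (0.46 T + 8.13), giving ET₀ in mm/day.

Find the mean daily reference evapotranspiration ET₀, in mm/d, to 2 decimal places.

ET₀ = 0.27 × (0.46 × 13.2 + 8.13) = 0.27 × 14.202 = 3.8345 mm/d

3.83 mm/d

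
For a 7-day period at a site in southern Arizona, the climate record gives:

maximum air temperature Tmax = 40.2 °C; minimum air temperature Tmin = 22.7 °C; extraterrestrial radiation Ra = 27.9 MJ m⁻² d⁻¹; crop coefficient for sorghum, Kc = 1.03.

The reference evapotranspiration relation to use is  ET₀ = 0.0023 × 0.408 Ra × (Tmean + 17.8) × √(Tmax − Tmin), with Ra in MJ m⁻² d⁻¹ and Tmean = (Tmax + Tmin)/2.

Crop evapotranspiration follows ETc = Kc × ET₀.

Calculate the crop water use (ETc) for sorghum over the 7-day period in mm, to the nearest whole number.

Tmean = (40.2 + 22.7)/2 = 31.45 °C
0.408 Ra = 0.408 × 27.9 = 11.3832 mm/d equivalent
ET₀ = 0.0023 × 11.3832 × (31.45 + 17.8) × √17.5 = 0.0023 × 11.3832 × 49.25 × 4.1833 = 5.3941 mm/d
ETc = Kc × ET₀ = 1.03 × 5.3941 = 5.5559 mm/d
Over 7 days: 5.5559 × 7 = 38.891 mm

39 mm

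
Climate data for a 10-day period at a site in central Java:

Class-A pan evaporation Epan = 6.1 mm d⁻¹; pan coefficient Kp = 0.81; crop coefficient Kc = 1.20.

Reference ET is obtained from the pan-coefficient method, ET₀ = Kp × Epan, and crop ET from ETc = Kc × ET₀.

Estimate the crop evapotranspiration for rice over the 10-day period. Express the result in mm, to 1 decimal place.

59.3 mm

ET₀ = 0.81 × 6.1 = 4.9410 mm/d
ETc = Kc × ET₀ = 1.20 × 4.9410 = 5.9292 mm/d
Over 10 days: 5.9292 × 10 = 59.292 mm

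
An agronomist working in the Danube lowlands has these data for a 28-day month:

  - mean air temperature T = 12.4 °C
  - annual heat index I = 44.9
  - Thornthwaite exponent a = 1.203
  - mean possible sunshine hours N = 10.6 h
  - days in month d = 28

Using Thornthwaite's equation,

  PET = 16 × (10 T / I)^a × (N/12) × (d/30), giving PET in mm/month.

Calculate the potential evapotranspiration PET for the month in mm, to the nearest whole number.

10T/I = 10 × 12.4 / 44.9 = 2.7617
(10T/I)^a = 2.7617^1.203 = 3.3942
Uncorrected PET = 16 × 3.3942 = 54.307 mm
Correction = (N/12)(d/30) = (10.6/12)(28/30) = 0.8244
PET = 54.307 × 0.8244 = 44.771 mm/month

45 mm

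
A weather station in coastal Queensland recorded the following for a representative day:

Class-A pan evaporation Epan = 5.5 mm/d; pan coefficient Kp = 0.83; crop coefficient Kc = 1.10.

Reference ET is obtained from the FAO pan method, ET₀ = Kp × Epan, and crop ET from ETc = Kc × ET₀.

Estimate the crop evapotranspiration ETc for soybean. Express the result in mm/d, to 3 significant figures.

5.02 mm/d

ET₀ = 0.83 × 5.5 = 4.5650 mm/d
ETc = Kc × ET₀ = 1.10 × 4.5650 = 5.0215 mm/d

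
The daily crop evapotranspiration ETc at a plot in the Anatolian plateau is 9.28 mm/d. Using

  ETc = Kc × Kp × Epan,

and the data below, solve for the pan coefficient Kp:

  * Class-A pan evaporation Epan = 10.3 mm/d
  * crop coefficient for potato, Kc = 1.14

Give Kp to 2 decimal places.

0.79

ETc = Kc × Kp × Epan  ⇒  Kp = ETc / (Kc × Epan)
Kp = 9.28 / (1.14 × 10.3) = 9.28 / 11.742 = 0.7903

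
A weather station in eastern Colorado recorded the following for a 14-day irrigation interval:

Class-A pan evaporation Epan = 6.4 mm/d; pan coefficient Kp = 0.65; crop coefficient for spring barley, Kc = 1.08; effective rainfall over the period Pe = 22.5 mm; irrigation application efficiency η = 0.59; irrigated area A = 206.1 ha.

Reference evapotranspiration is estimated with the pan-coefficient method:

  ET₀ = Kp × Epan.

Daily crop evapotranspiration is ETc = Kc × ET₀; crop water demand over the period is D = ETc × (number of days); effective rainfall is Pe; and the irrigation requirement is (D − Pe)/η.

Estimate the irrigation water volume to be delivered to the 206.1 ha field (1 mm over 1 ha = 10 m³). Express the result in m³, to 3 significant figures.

141000 m³

ET₀ = 0.65 × 6.4 = 4.1600 mm/d
ETc = Kc × ET₀ = 1.08 × 4.1600 = 4.4928 mm/d
Crop demand D = ETc × 14 d = 4.4928 × 14 = 62.899 mm
D − Pe = 62.899 − 22.5 = 40.399 mm
Gross irrigation = 40.399 / 0.59 = 68.473 mm
Volume = 68.473 mm × 206.1 ha × 10 = 141122.9 m³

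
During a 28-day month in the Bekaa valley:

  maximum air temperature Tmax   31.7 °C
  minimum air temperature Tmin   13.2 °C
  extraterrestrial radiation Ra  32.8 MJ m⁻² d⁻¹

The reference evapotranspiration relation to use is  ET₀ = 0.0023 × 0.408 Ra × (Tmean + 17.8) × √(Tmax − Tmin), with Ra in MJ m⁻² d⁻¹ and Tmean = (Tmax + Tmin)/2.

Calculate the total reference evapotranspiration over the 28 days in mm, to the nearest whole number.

149 mm

Tmean = (31.7 + 13.2)/2 = 22.45 °C
0.408 Ra = 0.408 × 32.8 = 13.3824 mm/d equivalent
ET₀ = 0.0023 × 13.3824 × (22.45 + 17.8) × √18.5 = 0.0023 × 13.3824 × 40.25 × 4.3012 = 5.3287 mm/d
Over 28 days: 5.3287 × 28 = 149.204 mm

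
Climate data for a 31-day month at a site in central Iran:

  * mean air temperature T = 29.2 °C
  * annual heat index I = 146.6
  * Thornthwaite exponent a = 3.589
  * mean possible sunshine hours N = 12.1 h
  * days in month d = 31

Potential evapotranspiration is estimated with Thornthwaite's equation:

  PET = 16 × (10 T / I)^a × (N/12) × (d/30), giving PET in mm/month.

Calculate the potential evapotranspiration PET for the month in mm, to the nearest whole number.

10T/I = 10 × 29.2 / 146.6 = 1.9918
(10T/I)^a = 1.9918^3.589 = 11.8575
Uncorrected PET = 16 × 11.8575 = 189.720 mm
Correction = (N/12)(d/30) = (12.1/12)(31/30) = 1.0419
PET = 189.720 × 1.0419 = 197.669 mm/month

198 mm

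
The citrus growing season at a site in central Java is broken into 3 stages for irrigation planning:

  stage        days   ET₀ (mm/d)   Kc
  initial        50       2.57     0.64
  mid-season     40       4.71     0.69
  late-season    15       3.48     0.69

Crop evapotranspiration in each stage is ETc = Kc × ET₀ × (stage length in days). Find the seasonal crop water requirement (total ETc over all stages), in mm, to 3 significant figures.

248 mm

initial: 0.64 × 2.57 × 50 = 82.24 mm
mid-season: 0.69 × 4.71 × 40 = 130.00 mm
late-season: 0.69 × 3.48 × 15 = 36.02 mm
Seasonal total = 248.26 mm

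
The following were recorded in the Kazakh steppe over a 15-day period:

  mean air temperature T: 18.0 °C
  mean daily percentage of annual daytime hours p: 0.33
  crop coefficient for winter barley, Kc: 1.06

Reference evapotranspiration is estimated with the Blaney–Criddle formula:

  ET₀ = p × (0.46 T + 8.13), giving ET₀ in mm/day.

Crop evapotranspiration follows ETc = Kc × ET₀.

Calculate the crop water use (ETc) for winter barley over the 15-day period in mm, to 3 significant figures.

ET₀ = 0.33 × (0.46 × 18.0 + 8.13) = 0.33 × 16.410 = 5.4153 mm/d
ETc = Kc × ET₀ = 1.06 × 5.4153 = 5.7402 mm/d
Over 15 days: 5.7402 × 15 = 86.103 mm

86.1 mm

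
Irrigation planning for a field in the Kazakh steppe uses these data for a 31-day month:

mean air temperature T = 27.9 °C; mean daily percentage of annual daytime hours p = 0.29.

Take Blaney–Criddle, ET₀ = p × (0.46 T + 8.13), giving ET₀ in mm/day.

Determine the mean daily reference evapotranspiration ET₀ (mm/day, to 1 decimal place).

ET₀ = 0.29 × (0.46 × 27.9 + 8.13) = 0.29 × 20.964 = 6.0796 mm/d

6.1 mm/day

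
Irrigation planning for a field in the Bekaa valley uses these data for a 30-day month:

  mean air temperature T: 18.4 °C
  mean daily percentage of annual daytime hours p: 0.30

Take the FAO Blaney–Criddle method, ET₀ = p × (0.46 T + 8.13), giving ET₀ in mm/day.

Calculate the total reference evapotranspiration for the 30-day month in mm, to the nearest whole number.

ET₀ = 0.30 × (0.46 × 18.4 + 8.13) = 0.30 × 16.594 = 4.9782 mm/d
Monthly total = 4.9782 × 30 = 149.346 mm

149 mm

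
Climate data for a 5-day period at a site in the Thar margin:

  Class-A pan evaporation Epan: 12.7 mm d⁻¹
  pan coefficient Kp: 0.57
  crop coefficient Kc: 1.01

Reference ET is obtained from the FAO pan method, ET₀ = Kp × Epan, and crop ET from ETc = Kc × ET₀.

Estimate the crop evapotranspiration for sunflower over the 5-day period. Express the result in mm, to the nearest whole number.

37 mm

ET₀ = 0.57 × 12.7 = 7.2390 mm/d
ETc = Kc × ET₀ = 1.01 × 7.2390 = 7.3114 mm/d
Over 5 days: 7.3114 × 5 = 36.557 mm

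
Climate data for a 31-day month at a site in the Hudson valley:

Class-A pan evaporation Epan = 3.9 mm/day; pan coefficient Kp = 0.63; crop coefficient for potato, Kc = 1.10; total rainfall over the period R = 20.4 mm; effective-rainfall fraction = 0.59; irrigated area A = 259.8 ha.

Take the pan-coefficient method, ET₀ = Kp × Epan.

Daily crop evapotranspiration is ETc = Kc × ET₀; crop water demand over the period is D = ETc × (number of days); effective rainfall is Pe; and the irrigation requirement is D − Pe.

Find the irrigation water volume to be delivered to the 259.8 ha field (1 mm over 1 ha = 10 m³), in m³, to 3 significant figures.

186000 m³

ET₀ = 0.63 × 3.9 = 2.4570 mm/d
ETc = Kc × ET₀ = 1.10 × 2.4570 = 2.7027 mm/d
Crop demand D = ETc × 31 d = 2.7027 × 31 = 83.784 mm
Pe = 0.59 × 20.4 = 12.036 mm
D − Pe = 83.784 − 12.036 = 71.748 mm
Volume = 71.748 mm × 259.8 ha × 10 = 186401.3 m³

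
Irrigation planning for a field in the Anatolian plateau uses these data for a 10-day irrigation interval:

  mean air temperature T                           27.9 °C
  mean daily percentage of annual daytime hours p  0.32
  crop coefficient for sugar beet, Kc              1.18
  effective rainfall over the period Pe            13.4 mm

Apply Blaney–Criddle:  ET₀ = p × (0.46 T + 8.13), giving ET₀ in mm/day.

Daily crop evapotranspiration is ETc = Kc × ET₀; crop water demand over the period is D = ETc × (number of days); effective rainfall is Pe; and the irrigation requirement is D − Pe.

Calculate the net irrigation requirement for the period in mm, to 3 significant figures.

65.8 mm

ET₀ = 0.32 × (0.46 × 27.9 + 8.13) = 0.32 × 20.964 = 6.7085 mm/d
ETc = Kc × ET₀ = 1.18 × 6.7085 = 7.9160 mm/d
Crop demand D = ETc × 10 d = 7.9160 × 10 = 79.160 mm
D − Pe = 79.160 − 13.4 = 65.760 mm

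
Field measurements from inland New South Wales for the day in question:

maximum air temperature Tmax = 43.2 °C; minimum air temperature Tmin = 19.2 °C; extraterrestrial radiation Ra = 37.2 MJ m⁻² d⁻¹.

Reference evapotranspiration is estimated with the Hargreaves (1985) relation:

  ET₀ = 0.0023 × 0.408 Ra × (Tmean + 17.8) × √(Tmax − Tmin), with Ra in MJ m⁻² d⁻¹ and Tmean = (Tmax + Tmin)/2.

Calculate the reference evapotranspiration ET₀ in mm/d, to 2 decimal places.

8.38 mm/d

Tmean = (43.2 + 19.2)/2 = 31.20 °C
0.408 Ra = 0.408 × 37.2 = 15.1776 mm/d equivalent
ET₀ = 0.0023 × 15.1776 × (31.20 + 17.8) × √24.0 = 0.0023 × 15.1776 × 49.00 × 4.8990 = 8.3798 mm/d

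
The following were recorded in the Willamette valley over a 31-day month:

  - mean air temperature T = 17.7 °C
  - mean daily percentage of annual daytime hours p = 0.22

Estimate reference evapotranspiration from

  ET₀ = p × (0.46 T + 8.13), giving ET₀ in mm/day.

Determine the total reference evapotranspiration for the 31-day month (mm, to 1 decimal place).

111.0 mm

ET₀ = 0.22 × (0.46 × 17.7 + 8.13) = 0.22 × 16.272 = 3.5798 mm/d
Monthly total = 3.5798 × 31 = 110.974 mm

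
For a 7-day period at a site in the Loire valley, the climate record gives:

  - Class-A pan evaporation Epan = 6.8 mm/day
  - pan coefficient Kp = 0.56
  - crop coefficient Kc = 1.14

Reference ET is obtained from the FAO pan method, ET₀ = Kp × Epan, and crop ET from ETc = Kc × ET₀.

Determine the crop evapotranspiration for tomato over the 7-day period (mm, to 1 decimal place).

30.4 mm

ET₀ = 0.56 × 6.8 = 3.8080 mm/d
ETc = Kc × ET₀ = 1.14 × 3.8080 = 4.3411 mm/d
Over 7 days: 4.3411 × 7 = 30.388 mm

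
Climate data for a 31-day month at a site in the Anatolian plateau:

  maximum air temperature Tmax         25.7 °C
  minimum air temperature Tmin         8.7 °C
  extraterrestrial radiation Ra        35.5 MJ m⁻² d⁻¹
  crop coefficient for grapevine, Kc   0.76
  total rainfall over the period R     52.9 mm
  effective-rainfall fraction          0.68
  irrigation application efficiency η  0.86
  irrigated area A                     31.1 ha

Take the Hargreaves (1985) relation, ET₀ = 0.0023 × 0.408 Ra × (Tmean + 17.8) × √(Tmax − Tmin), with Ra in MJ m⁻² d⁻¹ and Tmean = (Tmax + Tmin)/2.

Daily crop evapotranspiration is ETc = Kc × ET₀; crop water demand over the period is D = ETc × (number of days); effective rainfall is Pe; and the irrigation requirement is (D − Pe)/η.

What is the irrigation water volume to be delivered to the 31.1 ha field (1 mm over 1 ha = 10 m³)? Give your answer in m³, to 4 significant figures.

Tmean = (25.7 + 8.7)/2 = 17.20 °C
0.408 Ra = 0.408 × 35.5 = 14.4840 mm/d equivalent
ET₀ = 0.0023 × 14.4840 × (17.20 + 17.8) × √17.0 = 0.0023 × 14.4840 × 35.00 × 4.1231 = 4.8074 mm/d
ETc = Kc × ET₀ = 0.76 × 4.8074 = 3.6536 mm/d
Crop demand D = ETc × 31 d = 3.6536 × 31 = 113.262 mm
Pe = 0.68 × 52.9 = 35.972 mm
D − Pe = 113.262 − 35.972 = 77.290 mm
Gross irrigation = 77.290 / 0.86 = 89.872 mm
Volume = 89.872 mm × 31.1 ha × 10 = 27950.2 m³

27950 m³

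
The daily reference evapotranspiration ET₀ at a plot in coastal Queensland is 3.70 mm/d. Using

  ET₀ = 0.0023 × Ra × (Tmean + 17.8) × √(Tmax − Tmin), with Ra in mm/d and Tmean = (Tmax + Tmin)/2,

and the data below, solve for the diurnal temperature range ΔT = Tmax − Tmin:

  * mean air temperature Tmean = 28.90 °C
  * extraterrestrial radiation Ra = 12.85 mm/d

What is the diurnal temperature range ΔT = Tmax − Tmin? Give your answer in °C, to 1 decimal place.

7.2 °C

√ΔT = ET₀ / [0.0023 × Ra × (Tmean+17.8)] = 3.70 / (0.0023 × 12.85 × 46.70) = 2.6807
ΔT = 2.6807² = 7.186 °C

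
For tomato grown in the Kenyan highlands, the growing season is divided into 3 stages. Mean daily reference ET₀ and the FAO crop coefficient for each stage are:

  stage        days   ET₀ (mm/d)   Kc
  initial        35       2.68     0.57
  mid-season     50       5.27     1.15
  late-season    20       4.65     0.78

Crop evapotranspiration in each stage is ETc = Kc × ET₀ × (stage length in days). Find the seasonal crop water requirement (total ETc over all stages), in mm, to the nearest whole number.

initial: 0.57 × 2.68 × 35 = 53.47 mm
mid-season: 1.15 × 5.27 × 50 = 303.03 mm
late-season: 0.78 × 4.65 × 20 = 72.54 mm
Seasonal total = 429.04 mm

429 mm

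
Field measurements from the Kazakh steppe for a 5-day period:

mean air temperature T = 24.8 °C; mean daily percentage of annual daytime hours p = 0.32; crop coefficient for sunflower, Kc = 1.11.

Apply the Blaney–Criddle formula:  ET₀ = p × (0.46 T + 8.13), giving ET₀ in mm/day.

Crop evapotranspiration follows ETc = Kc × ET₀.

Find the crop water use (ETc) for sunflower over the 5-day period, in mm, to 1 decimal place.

34.7 mm

ET₀ = 0.32 × (0.46 × 24.8 + 8.13) = 0.32 × 19.538 = 6.2522 mm/d
ETc = Kc × ET₀ = 1.11 × 6.2522 = 6.9399 mm/d
Over 5 days: 6.9399 × 5 = 34.700 mm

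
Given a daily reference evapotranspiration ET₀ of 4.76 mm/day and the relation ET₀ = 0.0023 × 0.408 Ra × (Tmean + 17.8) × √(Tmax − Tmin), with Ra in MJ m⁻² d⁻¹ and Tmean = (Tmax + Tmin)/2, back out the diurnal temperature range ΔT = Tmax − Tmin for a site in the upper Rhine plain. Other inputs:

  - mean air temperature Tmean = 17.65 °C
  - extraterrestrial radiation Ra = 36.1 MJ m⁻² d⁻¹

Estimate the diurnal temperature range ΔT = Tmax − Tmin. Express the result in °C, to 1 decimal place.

√ΔT = ET₀ / [0.0023 × 0.408 × Ra × (Tmean+17.8)] = 4.76 / (0.0023 × 14.7288 × 35.45) = 3.9637
ΔT = 3.9637² = 15.711 °C

15.7 °C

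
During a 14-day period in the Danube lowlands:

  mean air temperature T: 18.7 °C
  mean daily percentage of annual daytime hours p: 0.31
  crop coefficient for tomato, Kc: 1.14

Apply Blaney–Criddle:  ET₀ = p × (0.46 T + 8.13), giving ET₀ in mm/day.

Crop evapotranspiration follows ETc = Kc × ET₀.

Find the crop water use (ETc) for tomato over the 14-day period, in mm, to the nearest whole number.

ET₀ = 0.31 × (0.46 × 18.7 + 8.13) = 0.31 × 16.732 = 5.1869 mm/d
ETc = Kc × ET₀ = 1.14 × 5.1869 = 5.9131 mm/d
Over 14 days: 5.9131 × 14 = 82.783 mm

83 mm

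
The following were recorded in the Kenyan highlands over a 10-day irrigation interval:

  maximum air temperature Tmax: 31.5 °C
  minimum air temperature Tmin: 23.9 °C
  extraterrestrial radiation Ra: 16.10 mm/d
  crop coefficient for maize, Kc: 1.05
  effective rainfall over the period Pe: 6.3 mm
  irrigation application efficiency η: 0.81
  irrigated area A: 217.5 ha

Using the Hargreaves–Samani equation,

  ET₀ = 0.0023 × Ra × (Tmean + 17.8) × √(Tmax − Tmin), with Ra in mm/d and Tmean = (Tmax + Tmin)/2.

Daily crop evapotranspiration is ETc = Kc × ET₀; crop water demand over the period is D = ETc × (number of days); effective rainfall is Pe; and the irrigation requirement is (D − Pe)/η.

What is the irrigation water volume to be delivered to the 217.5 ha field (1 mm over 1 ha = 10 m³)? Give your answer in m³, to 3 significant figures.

Tmean = (31.5 + 23.9)/2 = 27.70 °C
ET₀ = 0.0023 × 16.10 × (27.70 + 17.8) × √7.6 = 0.0023 × 16.10 × 45.50 × 2.7568 = 4.6448 mm/d
ETc = Kc × ET₀ = 1.05 × 4.6448 = 4.8770 mm/d
Crop demand D = ETc × 10 d = 4.8770 × 10 = 48.770 mm
D − Pe = 48.770 − 6.3 = 42.470 mm
Gross irrigation = 42.470 / 0.81 = 52.432 mm
Volume = 52.432 mm × 217.5 ha × 10 = 114039.6 m³

114000 m³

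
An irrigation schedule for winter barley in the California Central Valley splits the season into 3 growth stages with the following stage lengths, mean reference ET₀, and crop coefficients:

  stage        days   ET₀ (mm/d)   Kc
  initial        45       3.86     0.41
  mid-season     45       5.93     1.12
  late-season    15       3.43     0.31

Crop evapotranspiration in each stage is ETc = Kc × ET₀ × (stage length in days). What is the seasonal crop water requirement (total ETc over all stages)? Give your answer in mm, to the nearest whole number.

initial: 0.41 × 3.86 × 45 = 71.22 mm
mid-season: 1.12 × 5.93 × 45 = 298.87 mm
late-season: 0.31 × 3.43 × 15 = 15.95 mm
Seasonal total = 386.04 mm

386 mm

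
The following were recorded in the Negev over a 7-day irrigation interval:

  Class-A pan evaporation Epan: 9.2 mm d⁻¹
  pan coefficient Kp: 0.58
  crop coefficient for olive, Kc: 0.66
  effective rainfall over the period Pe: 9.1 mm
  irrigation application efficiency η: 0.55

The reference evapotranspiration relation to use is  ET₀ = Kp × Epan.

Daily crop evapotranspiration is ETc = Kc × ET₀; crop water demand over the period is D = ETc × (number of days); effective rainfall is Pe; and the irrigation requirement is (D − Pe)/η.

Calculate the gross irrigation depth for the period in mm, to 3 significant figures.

28.3 mm

ET₀ = 0.58 × 9.2 = 5.3360 mm/d
ETc = Kc × ET₀ = 0.66 × 5.3360 = 3.5218 mm/d
Crop demand D = ETc × 7 d = 3.5218 × 7 = 24.653 mm
D − Pe = 24.653 − 9.1 = 15.553 mm
Gross irrigation = 15.553 / 0.55 = 28.278 mm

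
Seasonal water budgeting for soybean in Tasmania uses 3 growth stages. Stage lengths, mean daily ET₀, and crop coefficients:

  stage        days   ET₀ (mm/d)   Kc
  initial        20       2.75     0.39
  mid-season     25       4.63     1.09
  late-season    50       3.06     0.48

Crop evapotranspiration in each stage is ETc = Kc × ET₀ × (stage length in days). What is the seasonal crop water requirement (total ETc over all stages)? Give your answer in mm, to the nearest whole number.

initial: 0.39 × 2.75 × 20 = 21.45 mm
mid-season: 1.09 × 4.63 × 25 = 126.17 mm
late-season: 0.48 × 3.06 × 50 = 73.44 mm
Seasonal total = 221.06 mm

221 mm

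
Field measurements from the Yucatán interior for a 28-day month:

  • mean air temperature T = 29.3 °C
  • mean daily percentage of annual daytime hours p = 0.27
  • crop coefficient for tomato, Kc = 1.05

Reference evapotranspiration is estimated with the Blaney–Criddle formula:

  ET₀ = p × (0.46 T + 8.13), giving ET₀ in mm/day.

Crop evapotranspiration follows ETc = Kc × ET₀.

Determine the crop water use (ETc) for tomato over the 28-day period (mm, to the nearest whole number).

ET₀ = 0.27 × (0.46 × 29.3 + 8.13) = 0.27 × 21.608 = 5.8342 mm/d
ETc = Kc × ET₀ = 1.05 × 5.8342 = 6.1259 mm/d
Over 28 days: 6.1259 × 28 = 171.525 mm

172 mm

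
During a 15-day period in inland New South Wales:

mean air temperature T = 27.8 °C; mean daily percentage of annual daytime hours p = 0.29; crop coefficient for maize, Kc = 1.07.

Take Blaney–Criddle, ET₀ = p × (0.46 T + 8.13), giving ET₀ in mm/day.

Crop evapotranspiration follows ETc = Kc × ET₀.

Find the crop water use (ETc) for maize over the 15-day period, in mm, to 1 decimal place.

97.4 mm

ET₀ = 0.29 × (0.46 × 27.8 + 8.13) = 0.29 × 20.918 = 6.0662 mm/d
ETc = Kc × ET₀ = 1.07 × 6.0662 = 6.4908 mm/d
Over 15 days: 6.4908 × 15 = 97.362 mm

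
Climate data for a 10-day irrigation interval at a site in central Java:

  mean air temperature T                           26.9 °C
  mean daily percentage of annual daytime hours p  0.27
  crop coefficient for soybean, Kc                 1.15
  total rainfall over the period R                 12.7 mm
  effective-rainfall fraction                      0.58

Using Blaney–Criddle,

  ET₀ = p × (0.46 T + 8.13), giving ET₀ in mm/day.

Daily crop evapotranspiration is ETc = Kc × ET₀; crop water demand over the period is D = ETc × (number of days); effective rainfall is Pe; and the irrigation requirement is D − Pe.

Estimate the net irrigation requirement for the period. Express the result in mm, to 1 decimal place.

ET₀ = 0.27 × (0.46 × 26.9 + 8.13) = 0.27 × 20.504 = 5.5361 mm/d
ETc = Kc × ET₀ = 1.15 × 5.5361 = 6.3665 mm/d
Crop demand D = ETc × 10 d = 6.3665 × 10 = 63.665 mm
Pe = 0.58 × 12.7 = 7.366 mm
D − Pe = 63.665 − 7.366 = 56.299 mm

56.3 mm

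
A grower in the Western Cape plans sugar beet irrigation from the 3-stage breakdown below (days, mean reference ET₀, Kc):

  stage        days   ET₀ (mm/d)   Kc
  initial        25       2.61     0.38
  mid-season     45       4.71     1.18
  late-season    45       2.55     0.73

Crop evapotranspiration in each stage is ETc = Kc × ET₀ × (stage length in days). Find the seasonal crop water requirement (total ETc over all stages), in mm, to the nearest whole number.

initial: 0.38 × 2.61 × 25 = 24.80 mm
mid-season: 1.18 × 4.71 × 45 = 250.10 mm
late-season: 0.73 × 2.55 × 45 = 83.77 mm
Seasonal total = 358.67 mm

359 mm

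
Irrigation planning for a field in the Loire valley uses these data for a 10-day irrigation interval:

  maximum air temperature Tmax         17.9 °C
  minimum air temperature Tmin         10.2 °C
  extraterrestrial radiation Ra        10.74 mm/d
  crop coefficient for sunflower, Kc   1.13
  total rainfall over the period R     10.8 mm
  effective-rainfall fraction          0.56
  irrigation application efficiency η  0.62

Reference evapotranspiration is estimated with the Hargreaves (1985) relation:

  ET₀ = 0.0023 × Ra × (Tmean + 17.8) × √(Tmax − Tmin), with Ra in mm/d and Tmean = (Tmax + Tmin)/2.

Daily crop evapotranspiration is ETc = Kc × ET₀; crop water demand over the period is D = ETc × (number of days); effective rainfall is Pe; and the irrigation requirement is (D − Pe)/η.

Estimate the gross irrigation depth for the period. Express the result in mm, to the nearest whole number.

30 mm

Tmean = (17.9 + 10.2)/2 = 14.05 °C
ET₀ = 0.0023 × 10.74 × (14.05 + 17.8) × √7.7 = 0.0023 × 10.74 × 31.85 × 2.7749 = 2.1832 mm/d
ETc = Kc × ET₀ = 1.13 × 2.1832 = 2.4670 mm/d
Crop demand D = ETc × 10 d = 2.4670 × 10 = 24.670 mm
Pe = 0.56 × 10.8 = 6.048 mm
D − Pe = 24.670 − 6.048 = 18.622 mm
Gross irrigation = 18.622 / 0.62 = 30.035 mm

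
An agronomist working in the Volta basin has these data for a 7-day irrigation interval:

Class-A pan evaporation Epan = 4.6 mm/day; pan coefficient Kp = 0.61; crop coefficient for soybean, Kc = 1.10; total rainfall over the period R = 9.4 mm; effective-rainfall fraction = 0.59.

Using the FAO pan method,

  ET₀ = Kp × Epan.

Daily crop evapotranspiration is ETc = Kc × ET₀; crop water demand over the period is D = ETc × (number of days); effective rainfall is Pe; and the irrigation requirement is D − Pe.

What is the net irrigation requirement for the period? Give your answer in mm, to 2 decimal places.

ET₀ = 0.61 × 4.6 = 2.8060 mm/d
ETc = Kc × ET₀ = 1.10 × 2.8060 = 3.0866 mm/d
Crop demand D = ETc × 7 d = 3.0866 × 7 = 21.606 mm
Pe = 0.59 × 9.4 = 5.546 mm
D − Pe = 21.606 − 5.546 = 16.060 mm

16.06 mm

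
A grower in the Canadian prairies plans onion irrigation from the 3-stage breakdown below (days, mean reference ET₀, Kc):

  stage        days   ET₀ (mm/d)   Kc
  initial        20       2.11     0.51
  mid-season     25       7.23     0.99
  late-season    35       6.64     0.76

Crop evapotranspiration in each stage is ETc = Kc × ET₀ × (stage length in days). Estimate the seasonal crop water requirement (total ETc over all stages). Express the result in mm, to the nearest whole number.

377 mm

initial: 0.51 × 2.11 × 20 = 21.52 mm
mid-season: 0.99 × 7.23 × 25 = 178.94 mm
late-season: 0.76 × 6.64 × 35 = 176.62 mm
Seasonal total = 377.08 mm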